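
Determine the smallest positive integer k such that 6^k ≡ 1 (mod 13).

12

Since 6 ∈ (Z/13Z)^×, its order divides φ(13) = 13 − 1 = 12 = 2^2 · 3.
Divisors of 12: 1, 2, 3, 4, 6, 12.
Check 6^d mod 13 for each divisor in increasing order:
6^1 ≡ 6 (mod 13)
6^2 ≡ 10 (mod 13)
6^3 ≡ 8 (mod 13)
6^4 ≡ 9 (mod 13)
6^6 ≡ 12 (mod 13)
6^12 ≡ 1 (mod 13) ✓
Therefore the multiplicative order of 6 modulo 13 is 12.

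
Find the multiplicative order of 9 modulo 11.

5

By Lagrange's theorem, ord_11(9) divides φ(11) = 11 − 1 = 10 = 2 · 5.
Divisors of 10: 1, 2, 5, 10.
Test each divisor d:
9^1 ≡ 9 (mod 11)
9^2 ≡ 4 (mod 11)
9^5 ≡ 1 (mod 11) ✓
Hence ord(9) = 5.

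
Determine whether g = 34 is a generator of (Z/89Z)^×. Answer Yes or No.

No

φ(89) = 89 − 1 = 88 = 2^3 · 11.
An element g generates (Z/89Z)^× iff g^(88/q) ≢ 1 (mod 89) for each prime q ∈ {2, 11}.
34^44 ≡ 1 (mod 89)  [q = 2: ≡ 1 ✗]
34^8 ≡ 1 (mod 89)  [q = 11: ≡ 1 ✗]
34^44 ≡ 1 shows ord(34) | 44, strictly less than φ(89); not a primitive root.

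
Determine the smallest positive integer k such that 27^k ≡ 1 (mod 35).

Since 27 ∈ (Z/35Z)^×, its order divides φ(35) = φ(5·7) = (5−1)·(7−1) = 4·6 = 24 = 2^3 · 3.
Divisors of 24: 1, 2, 3, 4, 6, 8, 12, 24.
Check 27^d mod 35 for each divisor in increasing order:
27^1 ≡ 27
27^2 ≡ 29
27^3 ≡ 13
27^4 ≡ 1
The smallest such exponent is 4, so the order of 27 is 4.

4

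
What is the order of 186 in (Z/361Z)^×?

The order of 186 must divide φ(361) = φ(19^2) = 19·(19−1) = 342 = 2 · 3^2 · 19.
Divisors of 342: 1, 2, 3, 6, 9, 18, 19, 38, 57, 114, 171, 342.
Check 186^d mod 361 for each divisor in increasing order:
186^1 ≡ 186
186^2 ≡ 301
186^3 ≡ 31
186^6 ≡ 239
186^9 ≡ 189
186^18 ≡ 343
186^19 ≡ 262
186^38 ≡ 54
186^57 ≡ 69
186^114 ≡ 68
186^171 ≡ 360
186^342 ≡ 1
Hence ord(186) = 342.

342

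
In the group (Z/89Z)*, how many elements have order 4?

2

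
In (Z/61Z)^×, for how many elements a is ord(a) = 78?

φ(61) = 61 − 1 = 60 = 2^2 · 3 · 5.
Since (Z/61Z)^× is cyclic of order 60, the number of elements of order d is φ(d) when d | 60 and 0 otherwise.
Here 60 is not a multiple of 78, so there are no elements of order 78.

0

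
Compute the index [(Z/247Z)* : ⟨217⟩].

By Lagrange's theorem, ord_247(217) divides φ(247) = φ(13·19) = (13−1)·(19−1) = 12·18 = 216 = 2^3 · 3^3.
Divisors of 216: 1, 2, 3, 4, 6, 8, 9, 12, 18, 24, 27, 36, 54, 72, 108, 216.
Compute 217^d (mod 247) for the divisors d until we hit 1:
217^1 ≡ 217
217^2 ≡ 159
217^3 ≡ 170
217^4 ≡ 87
217^6 ≡ 1
Thus |⟨217⟩| = ord(217) = 6.
Index = |(Z/247Z)^×| / |⟨217⟩| = 216 / 6 = 36.

36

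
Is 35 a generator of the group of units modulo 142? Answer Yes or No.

φ(142) = φ(2)·φ(71) = 1·70 = 70 = 2 · 5 · 7.
It suffices to check that the order of 35 is not a proper divisor of 70: compute 35^(70/q) for q ∈ {2, 5, 7}.
35^35 ≡ 141 (mod 142)  [q = 2: ≢ 1 ✓]
35^14 ≡ 25 (mod 142)  [q = 5: ≢ 1 ✓]
35^10 ≡ 45 (mod 142)  [q = 7: ≢ 1 ✓]
None equal 1, so ord_142(35) = 70: 35 is a primitive root.

Yes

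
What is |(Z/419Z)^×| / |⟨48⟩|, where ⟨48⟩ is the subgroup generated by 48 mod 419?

2

ord(48) | φ(419) = 419 − 1 = 418 = 2 · 11 · 19.
Divisors of 418: 1, 2, 11, 19, 22, 38, 209, 418.
Test each divisor d:
48^1 ≡ 48 (mod 419)
48^2 ≡ 209 (mod 419)
48^11 ≡ 208 (mod 419)
48^19 ≡ 13 (mod 419)
48^22 ≡ 107 (mod 419)
48^38 ≡ 169 (mod 419)
48^209 ≡ 1 (mod 419) ✓
So ord_419(48) = 209, hence |⟨48⟩| = 209.
Index = |(Z/419Z)^×| / |⟨48⟩| = 418 / 209 = 2.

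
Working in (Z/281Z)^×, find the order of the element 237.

By Lagrange's theorem, ord_281(237) divides φ(281) = 281 − 1 = 280 = 2^3 · 5 · 7.
Divisors of 280: 1, 2, 4, 5, 7, 8, 10, 14, 20, 28, 35, 40, 56, 70, 140, 280.
Evaluate successive powers at the divisors of 280:
237^1 ≡ 237 (mod 281)
237^2 ≡ 250 (mod 281)
237^4 ≡ 118 (mod 281)
237^5 ≡ 147 (mod 281)
237^7 ≡ 220 (mod 281)
237^8 ≡ 155 (mod 281)
237^10 ≡ 253 (mod 281)
237^14 ≡ 68 (mod 281)
237^20 ≡ 222 (mod 281)
237^28 ≡ 128 (mod 281)
237^35 ≡ 60 (mod 281)
237^40 ≡ 109 (mod 281)
237^56 ≡ 86 (mod 281)
237^70 ≡ 228 (mod 281)
237^140 ≡ 280 (mod 281)
237^280 ≡ 1 (mod 281) ✓
The smallest such exponent is 280, so the order of 237 is 280.

280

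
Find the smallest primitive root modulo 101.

φ(101) = 101 − 1 = 100 = 2^2 · 5^2.
Test candidates g = 2, 3, … against the prime factors q ∈ {2, 5} of φ(101): g is a generator iff g^(100/q) ≢ 1 for every such q.
g = 2: 2^50 ≡ 100; 2^20 ≡ 95 — none is 1, so 2 is a primitive root.
Hence the least primitive root of 101 is 2.

2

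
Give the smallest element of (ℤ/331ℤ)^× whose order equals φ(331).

3

φ(331) = 331 − 1 = 330 = 2 · 3 · 5 · 11.
Test candidates g = 2, 3, … against the prime factors q ∈ {2, 3, 5, 11} of φ(331): g is a generator iff g^(330/q) ≢ 1 for every such q.
g = 2: 2^165 ≡ 330; 2^110 ≡ 299; 2^66 ≡ 64; 2^30 ≡ 1 — hits 1, so not a primitive root.
g = 3: 3^165 ≡ 330; 3^110 ≡ 299; 3^66 ≡ 64; 3^30 ≡ 270 — none is 1, so 3 is a primitive root.
So 3 is the smallest generator of (Z/331Z)^×.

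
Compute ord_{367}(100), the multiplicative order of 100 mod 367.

183

By Lagrange's theorem, ord_367(100) divides φ(367) = 367 − 1 = 366 = 2 · 3 · 61.
Divisors of 366: 1, 2, 3, 6, 61, 122, 183, 366.
Check 100^d mod 367 for each divisor in increasing order:
100^1 ≡ 100 (mod 367)
100^2 ≡ 91 (mod 367)
100^3 ≡ 292 (mod 367)
100^6 ≡ 120 (mod 367)
100^61 ≡ 283 (mod 367)
100^122 ≡ 83 (mod 367)
100^183 ≡ 1 (mod 367) ✓
So ord_367(100) = 183.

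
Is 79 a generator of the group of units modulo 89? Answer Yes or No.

No

φ(89) = 89 − 1 = 88 = 2^3 · 11.
Test 79^(88/q) mod 89 for each prime factor q of 88:
79^44 ≡ 1 (mod 89)  [q = 2: ≡ 1 ✗]
79^8 ≡ 45 (mod 89)  [q = 11: ≢ 1 ✓]
The check at q = 2 fails, so 79 generates a proper subgroup.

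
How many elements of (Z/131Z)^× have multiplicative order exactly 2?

φ(131) = 131 − 1 = 130 = 2 · 5 · 13.
(Z/131Z)^× is cyclic (|G| = 130); a cyclic group of order m has exactly φ(d) elements of each order d | m, and none otherwise.
2 | 130, and φ(2) = 2 − 1 = 1.

1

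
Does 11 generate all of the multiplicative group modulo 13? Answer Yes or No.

Yes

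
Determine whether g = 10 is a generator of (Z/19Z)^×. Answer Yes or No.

φ(19) = 19 − 1 = 18 = 2 · 3^2.
It suffices to check that the order of 10 is not a proper divisor of 18: compute 10^(18/q) for q ∈ {2, 3}.
10^9 ≡ 18 (mod 19)  [q = 2: ≢ 1 ✓]
10^6 ≡ 11 (mod 19)  [q = 3: ≢ 1 ✓]
None equal 1, so ord_19(10) = 18: 10 is a primitive root.

Yes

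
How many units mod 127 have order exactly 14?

6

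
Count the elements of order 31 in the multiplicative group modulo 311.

30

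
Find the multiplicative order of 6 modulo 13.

12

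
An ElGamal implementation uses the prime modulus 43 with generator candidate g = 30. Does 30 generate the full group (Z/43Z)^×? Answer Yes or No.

φ(43) = 43 − 1 = 42 = 2 · 3 · 7.
30 is a primitive root mod 43 iff 30^(φ(43)/q) ≢ 1 for every prime q | φ(43), i.e. q ∈ {2, 3, 7}.
30^21 ≡ 42 (mod 43)  [q = 2: ≢ 1 ✓]
30^14 ≡ 6 (mod 43)  [q = 3: ≢ 1 ✓]
30^6 ≡ 16 (mod 43)  [q = 7: ≢ 1 ✓]
None equal 1, so ord_43(30) = 42: 30 is a primitive root.

Yes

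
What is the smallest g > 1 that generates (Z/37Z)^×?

φ(37) = 37 − 1 = 36 = 2^2 · 3^2.
g is a primitive root iff g^(36/q) ≢ 1 (mod 37) for each prime q ∈ {2, 3}.
g = 2: 2^18 ≡ 36; 2^12 ≡ 26 — none is 1, so 2 is a primitive root.
The smallest primitive root modulo 37 is 2.

2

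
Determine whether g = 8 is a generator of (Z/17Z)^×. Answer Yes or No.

φ(17) = 17 − 1 = 16 = 2^4.
It suffices to check that the order of 8 is not a proper divisor of 16: compute 8^(16/q) for q ∈ {2}.
8^8 ≡ 1 (mod 17)  [q = 2: ≡ 1 ✗]
8^8 ≡ 1 shows ord(8) | 8, strictly less than φ(17); not a primitive root.

No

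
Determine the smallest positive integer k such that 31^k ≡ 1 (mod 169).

52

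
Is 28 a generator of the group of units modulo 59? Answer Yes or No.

φ(59) = 59 − 1 = 58 = 2 · 29.
Test 28^(58/q) mod 59 for each prime factor q of 58:
28^29 ≡ 1 (mod 59)  [q = 2: ≡ 1 ✗]
28^2 ≡ 17 (mod 59)  [q = 29: ≢ 1 ✓]
28^29 ≡ 1 shows ord(28) | 29, strictly less than φ(59); not a primitive root.

No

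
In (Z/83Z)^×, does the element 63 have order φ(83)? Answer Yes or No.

No

φ(83) = 83 − 1 = 82 = 2 · 41.
Test 63^(82/q) mod 83 for each prime factor q of 82:
63^41 ≡ 1 (mod 83)  [q = 2: ≡ 1 ✗]
63^2 ≡ 68 (mod 83)  [q = 41: ≢ 1 ✓]
Since 63^41 ≡ 1, the order of 63 divides 41 < 82, so 63 is not a primitive root.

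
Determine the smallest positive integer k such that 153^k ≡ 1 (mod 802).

80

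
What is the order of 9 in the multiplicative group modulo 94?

23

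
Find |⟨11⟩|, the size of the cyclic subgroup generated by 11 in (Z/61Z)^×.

By Lagrange's theorem, ord_61(11) divides φ(61) = 61 − 1 = 60 = 2^2 · 3 · 5.
Divisors of 60: 1, 2, 3, 4, 5, 6, 10, 12, 15, 20, 30, 60.
Check 11^d mod 61 for each divisor in increasing order:
11^1 ≡ 11 (mod 61)
11^2 ≡ 60 (mod 61)
11^3 ≡ 50 (mod 61)
11^4 ≡ 1 (mod 61) ✓
Therefore the multiplicative order of 11 modulo 61 is 4.

4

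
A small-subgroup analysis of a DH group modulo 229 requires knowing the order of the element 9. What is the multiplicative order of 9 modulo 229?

Since 9 ∈ (Z/229Z)^×, its order divides φ(229) = 229 − 1 = 228 = 2^2 · 3 · 19.
Divisors of 228: 1, 2, 3, 4, 6, 12, 19, 38, 57, 76, 114, 228.
Test each divisor d:
9^1 ≡ 9 (mod 229)
9^2 ≡ 81 (mod 229)
9^3 ≡ 42 (mod 229)
9^4 ≡ 149 (mod 229)
9^6 ≡ 161 (mod 229)
9^12 ≡ 44 (mod 229)
9^19 ≡ 94 (mod 229)
9^38 ≡ 134 (mod 229)
9^57 ≡ 1 (mod 229) ✓
The smallest such exponent is 57, so the order of 9 is 57.

57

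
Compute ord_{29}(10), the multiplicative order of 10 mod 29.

28

The order of 10 must divide φ(29) = 29 − 1 = 28 = 2^2 · 7.
Divisors of 28: 1, 2, 4, 7, 14, 28.
Check 10^d mod 29 for each divisor in increasing order:
10^1 ≡ 10
10^2 ≡ 13
10^4 ≡ 24
10^7 ≡ 17
10^14 ≡ 28
10^28 ≡ 1
Therefore the multiplicative order of 10 modulo 29 is 28.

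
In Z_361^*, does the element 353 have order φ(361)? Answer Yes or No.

No

φ(361) = φ(19^2) = 19·(19−1) = 342 = 2 · 3^2 · 19.
353 is a primitive root mod 361 iff 353^(φ(361)/q) ≢ 1 for every prime q | φ(361), i.e. q ∈ {2, 3, 19}.
353^171 ≡ 1 (mod 361)  [q = 2: ≡ 1 ✗]
353^114 ≡ 1 (mod 361)  [q = 3: ≡ 1 ✗]
353^18 ≡ 172 (mod 361)  [q = 19: ≢ 1 ✓]
The check at q = 2 fails, so 353 generates a proper subgroup.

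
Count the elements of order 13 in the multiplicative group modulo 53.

φ(53) = 53 − 1 = 52 = 2^2 · 13.
In a cyclic group of order 52, there are φ(d) elements of order d for each divisor d of 52, and zero for non-divisors.
13 | 52, and φ(13) = 13 − 1 = 12.

12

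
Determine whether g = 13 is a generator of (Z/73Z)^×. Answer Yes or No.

Yes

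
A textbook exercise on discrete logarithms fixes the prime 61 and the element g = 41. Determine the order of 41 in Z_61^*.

10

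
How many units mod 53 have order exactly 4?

φ(53) = 53 − 1 = 52 = 2^2 · 13.
(Z/53Z)^× is cyclic (|G| = 52); a cyclic group of order m has exactly φ(d) elements of each order d | m, and none otherwise.
4 = 2^2 divides 52, and φ(4) = 2.

2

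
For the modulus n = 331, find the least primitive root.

3

φ(331) = 331 − 1 = 330 = 2 · 3 · 5 · 11.
Test candidates g = 2, 3, … against the prime factors q ∈ {2, 3, 5, 11} of φ(331): g is a generator iff g^(330/q) ≢ 1 for every such q.
g = 2: 2^165 ≡ 330; 2^110 ≡ 299; 2^66 ≡ 64; 2^30 ≡ 1 — hits 1, so not a primitive root.
g = 3: 3^165 ≡ 330; 3^110 ≡ 299; 3^66 ≡ 64; 3^30 ≡ 270 — none is 1, so 3 is a primitive root.
Hence the least primitive root of 331 is 3.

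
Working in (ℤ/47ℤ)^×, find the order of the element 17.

23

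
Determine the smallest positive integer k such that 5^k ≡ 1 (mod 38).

9

Since 5 ∈ (Z/38Z)^×, its order divides φ(38) = φ(2)·φ(19) = 1·18 = 18 = 2 · 3^2.
Divisors of 18: 1, 2, 3, 6, 9, 18.
Compute 5^d (mod 38) for the divisors d until we hit 1:
5^1 ≡ 5
5^2 ≡ 25
5^3 ≡ 11
5^6 ≡ 7
5^9 ≡ 1
Therefore the multiplicative order of 5 modulo 38 is 9.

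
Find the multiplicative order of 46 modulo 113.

112

By Lagrange's theorem, ord_113(46) divides φ(113) = 113 − 1 = 112 = 2^4 · 7.
Divisors of 112: 1, 2, 4, 7, 8, 14, 16, 28, 56, 112.
Test each divisor d:
46^1 ≡ 46
46^2 ≡ 82
46^4 ≡ 57
46^7 ≡ 78
46^8 ≡ 85
46^14 ≡ 95
46^16 ≡ 106
46^28 ≡ 98
46^56 ≡ 112
46^112 ≡ 1
Hence ord(46) = 112.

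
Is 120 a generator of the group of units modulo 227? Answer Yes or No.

No

φ(227) = 227 − 1 = 226 = 2 · 113.
An element g generates (Z/227Z)^× iff g^(226/q) ≢ 1 (mod 227) for each prime q ∈ {2, 113}.
120^113 ≡ 1 (mod 227)  [q = 2: ≡ 1 ✗]
120^2 ≡ 99 (mod 227)  [q = 113: ≢ 1 ✓]
The check at q = 2 fails, so 120 generates a proper subgroup.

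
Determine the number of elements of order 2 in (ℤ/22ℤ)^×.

1

φ(22) = φ(2)·φ(11) = 1·10 = 10 = 2 · 5.
Since (Z/22Z)^× is cyclic of order 10, the number of elements of order d is φ(d) when d | 10 and 0 otherwise.
2 | 10, and φ(2) = 2 − 1 = 1.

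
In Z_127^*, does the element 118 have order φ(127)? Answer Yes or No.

Yes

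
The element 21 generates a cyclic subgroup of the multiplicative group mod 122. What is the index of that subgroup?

5

Since 21 ∈ (Z/122Z)^×, its order divides φ(122) = φ(2)·φ(61) = 1·60 = 60 = 2^2 · 3 · 5.
Divisors of 60: 1, 2, 3, 4, 5, 6, 10, 12, 15, 20, 30, 60.
Test each divisor d:
21^1 ≡ 21 (mod 122)
21^2 ≡ 75 (mod 122)
21^3 ≡ 111 (mod 122)
21^4 ≡ 13 (mod 122)
21^5 ≡ 29 (mod 122)
21^6 ≡ 121 (mod 122)
21^10 ≡ 109 (mod 122)
21^12 ≡ 1 (mod 122) ✓
Thus |⟨21⟩| = ord(21) = 12.
[(Z/122Z)^× : ⟨21⟩] = 60/12 = 5.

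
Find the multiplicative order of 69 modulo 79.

ord(69) | φ(79) = 79 − 1 = 78 = 2 · 3 · 13.
Divisors of 78: 1, 2, 3, 6, 13, 26, 39, 78.
Check 69^d mod 79 for each divisor in increasing order:
69^1 ≡ 69 (mod 79)
69^2 ≡ 21 (mod 79)
69^3 ≡ 27 (mod 79)
69^6 ≡ 18 (mod 79)
69^13 ≡ 78 (mod 79)
69^26 ≡ 1 (mod 79) ✓
So ord_79(69) = 26.

26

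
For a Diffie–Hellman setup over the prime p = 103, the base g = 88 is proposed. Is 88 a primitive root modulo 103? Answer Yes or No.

φ(103) = 103 − 1 = 102 = 2 · 3 · 17.
88 is a primitive root mod 103 iff 88^(φ(103)/q) ≢ 1 for every prime q | φ(103), i.e. q ∈ {2, 3, 17}.
88^51 ≡ 102 (mod 103)  [q = 2: ≢ 1 ✓]
88^34 ≡ 56 (mod 103)  [q = 3: ≢ 1 ✓]
88^6 ≡ 61 (mod 103)  [q = 17: ≢ 1 ✓]
All checks pass, so 88 has order 102 and is a primitive root modulo 103.

Yes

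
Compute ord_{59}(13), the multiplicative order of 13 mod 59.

Since 13 ∈ (Z/59Z)^×, its order divides φ(59) = 59 − 1 = 58 = 2 · 29.
Divisors of 58: 1, 2, 29, 58.
Evaluate successive powers at the divisors of 58:
13^1 ≡ 13 (mod 59)
13^2 ≡ 51 (mod 59)
13^29 ≡ 58 (mod 59)
13^58 ≡ 1 (mod 59) ✓
Hence ord(13) = 58.

58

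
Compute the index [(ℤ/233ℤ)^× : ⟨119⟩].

1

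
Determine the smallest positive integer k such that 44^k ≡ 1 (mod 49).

ord(44) | φ(49) = φ(7^2) = 7·(7−1) = 42 = 2 · 3 · 7.
Divisors of 42: 1, 2, 3, 6, 7, 14, 21, 42.
Check 44^d mod 49 for each divisor in increasing order:
44^1 ≡ 44 (mod 49)
44^2 ≡ 25 (mod 49)
44^3 ≡ 22 (mod 49)
44^6 ≡ 43 (mod 49)
44^7 ≡ 30 (mod 49)
44^14 ≡ 18 (mod 49)
44^21 ≡ 1 (mod 49) ✓
Therefore the multiplicative order of 44 modulo 49 is 21.

21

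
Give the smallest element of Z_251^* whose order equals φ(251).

φ(251) = 251 − 1 = 250 = 2 · 5^3.
g is a primitive root iff g^(250/q) ≢ 1 (mod 251) for each prime q ∈ {2, 5}.
g = 2: 2^125 ≡ 250; 2^50 ≡ 1 — hits 1, so not a primitive root.
g = 3: 3^125 ≡ 1 — hits 1, so not a primitive root.
g = 4: 4^125 ≡ 1 — hits 1, so not a primitive root.
g = 5: 5^125 ≡ 1 — hits 1, so not a primitive root.
g = 6: 6^125 ≡ 250; 6^50 ≡ 219 — none is 1, so 6 is a primitive root.
So 6 is the smallest generator of (Z/251Z)^×.

6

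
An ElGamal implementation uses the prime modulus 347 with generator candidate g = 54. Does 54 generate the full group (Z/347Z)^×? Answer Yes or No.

φ(347) = 347 − 1 = 346 = 2 · 173.
It suffices to check that the order of 54 is not a proper divisor of 346: compute 54^(346/q) for q ∈ {2, 173}.
54^173 ≡ 346 (mod 347)  [q = 2: ≢ 1 ✓]
54^2 ≡ 140 (mod 347)  [q = 173: ≢ 1 ✓]
All checks pass, so 54 has order 346 and is a primitive root modulo 347.

Yes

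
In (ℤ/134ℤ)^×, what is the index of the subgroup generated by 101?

1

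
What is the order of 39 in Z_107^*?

ord(39) | φ(107) = 107 − 1 = 106 = 2 · 53.
Divisors of 106: 1, 2, 53, 106.
Evaluate successive powers at the divisors of 106:
39^1 ≡ 39 (mod 107)
39^2 ≡ 23 (mod 107)
39^53 ≡ 1 (mod 107) ✓
Therefore the multiplicative order of 39 modulo 107 is 53.

53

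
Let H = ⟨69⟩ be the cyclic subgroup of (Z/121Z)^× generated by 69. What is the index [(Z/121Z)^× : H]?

The order of 69 must divide φ(121) = φ(11^2) = 11·(11−1) = 110 = 2 · 5 · 11.
Divisors of 110: 1, 2, 5, 10, 11, 22, 55, 110.
Evaluate successive powers at the divisors of 110:
69^1 ≡ 69 (mod 121)
69^2 ≡ 42 (mod 121)
69^5 ≡ 111 (mod 121)
69^10 ≡ 100 (mod 121)
69^11 ≡ 3 (mod 121)
69^22 ≡ 9 (mod 121)
69^55 ≡ 1 (mod 121) ✓
So ord_121(69) = 55, hence |⟨69⟩| = 55.
The index is φ(121) / ord(69) = 110 / 55 = 2.

2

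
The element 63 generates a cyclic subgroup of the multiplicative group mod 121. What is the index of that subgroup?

1

ord(63) | φ(121) = φ(11^2) = 11·(11−1) = 110 = 2 · 5 · 11.
Divisors of 110: 1, 2, 5, 10, 11, 22, 55, 110.
Check 63^d mod 121 for each divisor in increasing order:
63^1 ≡ 63
63^2 ≡ 97
63^5 ≡ 109
63^10 ≡ 23
63^11 ≡ 118
63^22 ≡ 9
63^55 ≡ 120
63^110 ≡ 1
So ord_121(63) = 110, hence |⟨63⟩| = 110.
The index is φ(121) / ord(63) = 110 / 110 = 1.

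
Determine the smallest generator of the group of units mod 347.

φ(347) = 347 − 1 = 346 = 2 · 173.
g is a primitive root iff g^(346/q) ≢ 1 (mod 347) for each prime q ∈ {2, 173}.
g = 2: 2^173 ≡ 346; 2^2 ≡ 4 — none is 1, so 2 is a primitive root.
So 2 is the smallest generator of (Z/347Z)^×.

2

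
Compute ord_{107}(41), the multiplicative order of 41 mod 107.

By Lagrange's theorem, ord_107(41) divides φ(107) = 107 − 1 = 106 = 2 · 53.
Divisors of 106: 1, 2, 53, 106.
Check 41^d mod 107 for each divisor in increasing order:
41^1 ≡ 41 (mod 107)
41^2 ≡ 76 (mod 107)
41^53 ≡ 1 (mod 107) ✓
Therefore the multiplicative order of 41 modulo 107 is 53.

53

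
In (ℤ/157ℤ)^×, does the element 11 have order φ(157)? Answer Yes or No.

No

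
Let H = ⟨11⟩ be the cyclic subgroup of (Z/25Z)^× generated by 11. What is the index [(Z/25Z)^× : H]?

4

The order of 11 must divide φ(25) = φ(5^2) = 5·(5−1) = 20 = 2^2 · 5.
Divisors of 20: 1, 2, 4, 5, 10, 20.
Test each divisor d:
11^1 ≡ 11 (mod 25)
11^2 ≡ 21 (mod 25)
11^4 ≡ 16 (mod 25)
11^5 ≡ 1 (mod 25) ✓
The order of 11 is 5, so the subgroup it generates has 5 elements.
Index = |(Z/25Z)^×| / |⟨11⟩| = 20 / 5 = 4.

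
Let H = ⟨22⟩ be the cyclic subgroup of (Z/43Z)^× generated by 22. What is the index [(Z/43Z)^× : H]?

3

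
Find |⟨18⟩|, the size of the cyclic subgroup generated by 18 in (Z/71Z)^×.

35

Since 18 ∈ (Z/71Z)^×, its order divides φ(71) = 71 − 1 = 70 = 2 · 5 · 7.
Divisors of 70: 1, 2, 5, 7, 10, 14, 35, 70.
Evaluate successive powers at the divisors of 70:
18^1 ≡ 18 (mod 71)
18^2 ≡ 40 (mod 71)
18^5 ≡ 45 (mod 71)
18^7 ≡ 25 (mod 71)
18^10 ≡ 37 (mod 71)
18^14 ≡ 57 (mod 71)
18^35 ≡ 1 (mod 71) ✓
So ord_71(18) = 35.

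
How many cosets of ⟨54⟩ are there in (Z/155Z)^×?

ord(54) | φ(155) = φ(5·31) = (5−1)·(31−1) = 4·30 = 120 = 2^3 · 3 · 5.
Divisors of 120: 1, 2, 3, 4, 5, 6, 8, 10, 12, 15, 20, 24, 30, 40, 60, 120.
Evaluate successive powers at the divisors of 120:
54^1 ≡ 54 (mod 155)
54^2 ≡ 126 (mod 155)
54^3 ≡ 139 (mod 155)
54^4 ≡ 66 (mod 155)
54^5 ≡ 154 (mod 155)
54^6 ≡ 101 (mod 155)
54^8 ≡ 16 (mod 155)
54^10 ≡ 1 (mod 155) ✓
The order of 54 is 10, so the subgroup it generates has 10 elements.
Index = |(Z/155Z)^×| / |⟨54⟩| = 120 / 10 = 12.

12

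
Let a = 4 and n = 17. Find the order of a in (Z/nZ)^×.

The order of 4 must divide φ(17) = 17 − 1 = 16 = 2^4.
Divisors of 16: 1, 2, 4, 8, 16.
Check 4^d mod 17 for each divisor in increasing order:
4^1 ≡ 4 (mod 17)
4^2 ≡ 16 (mod 17)
4^4 ≡ 1 (mod 17) ✓
Therefore the multiplicative order of 4 modulo 17 is 4.

4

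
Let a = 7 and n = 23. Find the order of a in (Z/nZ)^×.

22

The order of 7 must divide φ(23) = 23 − 1 = 22 = 2 · 11.
Divisors of 22: 1, 2, 11, 22.
Check 7^d mod 23 for each divisor in increasing order:
7^1 ≡ 7 (mod 23)
7^2 ≡ 3 (mod 23)
7^11 ≡ 22 (mod 23)
7^22 ≡ 1 (mod 23) ✓
Therefore the multiplicative order of 7 modulo 23 is 22.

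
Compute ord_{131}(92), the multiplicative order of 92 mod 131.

26

ord(92) | φ(131) = 131 − 1 = 130 = 2 · 5 · 13.
Divisors of 130: 1, 2, 5, 10, 13, 26, 65, 130.
Test each divisor d:
92^1 ≡ 92 (mod 131)
92^2 ≡ 80 (mod 131)
92^5 ≡ 86 (mod 131)
92^10 ≡ 60 (mod 131)
92^13 ≡ 130 (mod 131)
92^26 ≡ 1 (mod 131) ✓
The smallest such exponent is 26, so the order of 92 is 26.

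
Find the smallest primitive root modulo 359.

φ(359) = 359 − 1 = 358 = 2 · 179.
Test candidates g = 2, 3, … against the prime factors q ∈ {2, 179} of φ(359): g is a generator iff g^(358/q) ≢ 1 for every such q.
g = 2: 2^179 ≡ 1 — hits 1, so not a primitive root.
g = 3: 3^179 ≡ 1 — hits 1, so not a primitive root.
g = 4: 4^179 ≡ 1 — hits 1, so not a primitive root.
g = 5: 5^179 ≡ 1 — hits 1, so not a primitive root.
g = 6: 6^179 ≡ 1 — hits 1, so not a primitive root.
g = 7: 7^179 ≡ 358; 7^2 ≡ 49 — none is 1, so 7 is a primitive root.
The smallest primitive root modulo 359 is 7.

7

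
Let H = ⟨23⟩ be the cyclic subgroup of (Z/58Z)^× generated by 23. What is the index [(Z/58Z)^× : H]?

4

The order of 23 must divide φ(58) = φ(2)·φ(29) = 1·28 = 28 = 2^2 · 7.
Divisors of 28: 1, 2, 4, 7, 14, 28.
Check 23^d mod 58 for each divisor in increasing order:
23^1 ≡ 23
23^2 ≡ 7
23^4 ≡ 49
23^7 ≡ 1
So ord_58(23) = 7, hence |⟨23⟩| = 7.
The index is φ(58) / ord(23) = 28 / 7 = 4.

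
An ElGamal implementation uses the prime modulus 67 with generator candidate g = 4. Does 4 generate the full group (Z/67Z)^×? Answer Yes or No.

φ(67) = 67 − 1 = 66 = 2 · 3 · 11.
It suffices to check that the order of 4 is not a proper divisor of 66: compute 4^(66/q) for q ∈ {2, 3, 11}.
4^33 ≡ 1 (mod 67)  [q = 2: ≡ 1 ✗]
4^22 ≡ 29 (mod 67)  [q = 3: ≢ 1 ✓]
4^6 ≡ 9 (mod 67)  [q = 11: ≢ 1 ✓]
Since 4^33 ≡ 1, the order of 4 divides 33 < 66, so 4 is not a primitive root.

No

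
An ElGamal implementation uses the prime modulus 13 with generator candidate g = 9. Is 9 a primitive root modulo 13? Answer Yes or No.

No

φ(13) = 13 − 1 = 12 = 2^2 · 3.
It suffices to check that the order of 9 is not a proper divisor of 12: compute 9^(12/q) for q ∈ {2, 3}.
9^6 ≡ 1 (mod 13)  [q = 2: ≡ 1 ✗]
9^4 ≡ 9 (mod 13)  [q = 3: ≢ 1 ✓]
9^6 ≡ 1 shows ord(9) | 6, strictly less than φ(13); not a primitive root.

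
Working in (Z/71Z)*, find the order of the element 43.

35

Since 43 ∈ (Z/71Z)^×, its order divides φ(71) = 71 − 1 = 70 = 2 · 5 · 7.
Divisors of 70: 1, 2, 5, 7, 10, 14, 35, 70.
Evaluate successive powers at the divisors of 70:
43^1 ≡ 43 (mod 71)
43^2 ≡ 3 (mod 71)
43^5 ≡ 32 (mod 71)
43^7 ≡ 25 (mod 71)
43^10 ≡ 30 (mod 71)
43^14 ≡ 57 (mod 71)
43^35 ≡ 1 (mod 71) ✓
The smallest such exponent is 35, so the order of 43 is 35.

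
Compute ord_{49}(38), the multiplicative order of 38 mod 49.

42

The order of 38 must divide φ(49) = φ(7^2) = 7·(7−1) = 42 = 2 · 3 · 7.
Divisors of 42: 1, 2, 3, 6, 7, 14, 21, 42.
Test each divisor d:
38^1 ≡ 38 (mod 49)
38^2 ≡ 23 (mod 49)
38^3 ≡ 41 (mod 49)
38^6 ≡ 15 (mod 49)
38^7 ≡ 31 (mod 49)
38^14 ≡ 30 (mod 49)
38^21 ≡ 48 (mod 49)
38^42 ≡ 1 (mod 49) ✓
The smallest such exponent is 42, so the order of 38 is 42.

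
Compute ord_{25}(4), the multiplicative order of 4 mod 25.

10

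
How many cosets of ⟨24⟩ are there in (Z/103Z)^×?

ord(24) | φ(103) = 103 − 1 = 102 = 2 · 3 · 17.
Divisors of 102: 1, 2, 3, 6, 17, 34, 51, 102.
Check 24^d mod 103 for each divisor in increasing order:
24^1 ≡ 24 (mod 103)
24^2 ≡ 61 (mod 103)
24^3 ≡ 22 (mod 103)
24^6 ≡ 72 (mod 103)
24^17 ≡ 102 (mod 103)
24^34 ≡ 1 (mod 103) ✓
The order of 24 is 34, so the subgroup it generates has 34 elements.
[(Z/103Z)^× : ⟨24⟩] = 102/34 = 3.

3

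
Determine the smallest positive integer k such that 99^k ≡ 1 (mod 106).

ord(99) | φ(106) = φ(2)·φ(53) = 1·52 = 52 = 2^2 · 13.
Divisors of 52: 1, 2, 4, 13, 26, 52.
Compute 99^d (mod 106) for the divisors d until we hit 1:
99^1 ≡ 99 (mod 106)
99^2 ≡ 49 (mod 106)
99^4 ≡ 69 (mod 106)
99^13 ≡ 1 (mod 106) ✓
So ord_106(99) = 13.

13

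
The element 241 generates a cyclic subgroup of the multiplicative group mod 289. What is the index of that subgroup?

ord(241) | φ(289) = φ(17^2) = 17·(17−1) = 272 = 2^4 · 17.
Divisors of 272: 1, 2, 4, 8, 16, 17, 34, 68, 136, 272.
Test each divisor d:
241^1 ≡ 241
241^2 ≡ 281
241^4 ≡ 64
241^8 ≡ 50
241^16 ≡ 188
241^17 ≡ 224
241^34 ≡ 179
241^68 ≡ 251
241^136 ≡ 288
241^272 ≡ 1
Thus |⟨241⟩| = ord(241) = 272.
Index = |(Z/289Z)^×| / |⟨241⟩| = 272 / 272 = 1.

1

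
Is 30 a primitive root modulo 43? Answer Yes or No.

Yes

φ(43) = 43 − 1 = 42 = 2 · 3 · 7.
An element g generates (Z/43Z)^× iff g^(42/q) ≢ 1 (mod 43) for each prime q ∈ {2, 3, 7}.
30^21 ≡ 42 (mod 43)  [q = 2: ≢ 1 ✓]
30^14 ≡ 6 (mod 43)  [q = 3: ≢ 1 ✓]
30^6 ≡ 16 (mod 43)  [q = 7: ≢ 1 ✓]
Every test exponent gives a nontrivial residue, hence 30 generates the full group.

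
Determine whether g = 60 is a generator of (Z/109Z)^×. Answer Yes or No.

φ(109) = 109 − 1 = 108 = 2^2 · 3^3.
Test 60^(108/q) mod 109 for each prime factor q of 108:
60^54 ≡ 1 (mod 109)  [q = 2: ≡ 1 ✗]
60^36 ≡ 45 (mod 109)  [q = 3: ≢ 1 ✓]
The check at q = 2 fails, so 60 generates a proper subgroup.

No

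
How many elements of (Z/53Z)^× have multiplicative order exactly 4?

2

φ(53) = 53 − 1 = 52 = 2^2 · 13.
In a cyclic group of order 52, there are φ(d) elements of order d for each divisor d of 52, and zero for non-divisors.
4 = 2^2 divides 52, and φ(4) = 2.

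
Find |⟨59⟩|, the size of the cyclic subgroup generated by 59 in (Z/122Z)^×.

The order of 59 must divide φ(122) = φ(2)·φ(61) = 1·60 = 60 = 2^2 · 3 · 5.
Divisors of 60: 1, 2, 3, 4, 5, 6, 10, 12, 15, 20, 30, 60.
Compute 59^d (mod 122) for the divisors d until we hit 1:
59^1 ≡ 59
59^2 ≡ 65
59^3 ≡ 53
59^4 ≡ 77
59^5 ≡ 29
59^6 ≡ 3
59^10 ≡ 109
59^12 ≡ 9
59^15 ≡ 111
59^20 ≡ 47
59^30 ≡ 121
59^60 ≡ 1
Hence ord(59) = 60.

60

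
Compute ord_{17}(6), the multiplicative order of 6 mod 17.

16

ord(6) | φ(17) = 17 − 1 = 16 = 2^4.
Divisors of 16: 1, 2, 4, 8, 16.
Test each divisor d:
6^1 ≡ 6 (mod 17)
6^2 ≡ 2 (mod 17)
6^4 ≡ 4 (mod 17)
6^8 ≡ 16 (mod 17)
6^16 ≡ 1 (mod 17) ✓
Therefore the multiplicative order of 6 modulo 17 is 16.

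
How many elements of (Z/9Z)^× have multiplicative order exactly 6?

2

φ(9) = φ(3^2) = 3·(3−1) = 6 = 2 · 3.
In a cyclic group of order 6, there are φ(d) elements of order d for each divisor d of 6, and zero for non-divisors.
6 = 2 · 3 divides 6, and φ(6) = 2.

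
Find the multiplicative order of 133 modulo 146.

72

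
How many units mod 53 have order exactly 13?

12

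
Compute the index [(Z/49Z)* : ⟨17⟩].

1

The order of 17 must divide φ(49) = φ(7^2) = 7·(7−1) = 42 = 2 · 3 · 7.
Divisors of 42: 1, 2, 3, 6, 7, 14, 21, 42.
Evaluate successive powers at the divisors of 42:
17^1 ≡ 17
17^2 ≡ 44
17^3 ≡ 13
17^6 ≡ 22
17^7 ≡ 31
17^14 ≡ 30
17^21 ≡ 48
17^42 ≡ 1
The order of 17 is 42, so the subgroup it generates has 42 elements.
Index = |(Z/49Z)^×| / |⟨17⟩| = 42 / 42 = 1.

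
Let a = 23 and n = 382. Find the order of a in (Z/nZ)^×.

The order of 23 must divide φ(382) = φ(2)·φ(191) = 1·190 = 190 = 2 · 5 · 19.
Divisors of 190: 1, 2, 5, 10, 19, 38, 95, 190.
Check 23^d mod 382 for each divisor in increasing order:
23^1 ≡ 23 (mod 382)
23^2 ≡ 147 (mod 382)
23^5 ≡ 25 (mod 382)
23^10 ≡ 243 (mod 382)
23^19 ≡ 375 (mod 382)
23^38 ≡ 49 (mod 382)
23^95 ≡ 1 (mod 382) ✓
Therefore the multiplicative order of 23 modulo 382 is 95.

95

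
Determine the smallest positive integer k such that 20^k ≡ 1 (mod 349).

87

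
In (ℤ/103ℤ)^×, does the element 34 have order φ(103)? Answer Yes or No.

No

φ(103) = 103 − 1 = 102 = 2 · 3 · 17.
34 is a primitive root mod 103 iff 34^(φ(103)/q) ≢ 1 for every prime q | φ(103), i.e. q ∈ {2, 3, 17}.
34^51 ≡ 1 (mod 103)  [q = 2: ≡ 1 ✗]
34^34 ≡ 1 (mod 103)  [q = 3: ≡ 1 ✗]
34^6 ≡ 13 (mod 103)  [q = 17: ≢ 1 ✓]
34^51 ≡ 1 shows ord(34) | 51, strictly less than φ(103); not a primitive root.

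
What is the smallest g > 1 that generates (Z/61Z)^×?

φ(61) = 61 − 1 = 60 = 2^2 · 3 · 5.
Test candidates g = 2, 3, … against the prime factors q ∈ {2, 3, 5} of φ(61): g is a generator iff g^(60/q) ≢ 1 for every such q.
g = 2: 2^30 ≡ 60; 2^20 ≡ 47; 2^12 ≡ 9 — none is 1, so 2 is a primitive root.
So 2 is the smallest generator of (Z/61Z)^×.

2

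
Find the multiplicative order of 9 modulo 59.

29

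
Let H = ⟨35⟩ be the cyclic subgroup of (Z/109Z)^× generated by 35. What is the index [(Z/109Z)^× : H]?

By Lagrange's theorem, ord_109(35) divides φ(109) = 109 − 1 = 108 = 2^2 · 3^3.
Divisors of 108: 1, 2, 3, 4, 6, 9, 12, 18, 27, 36, 54, 108.
Evaluate successive powers at the divisors of 108:
35^1 ≡ 35 (mod 109)
35^2 ≡ 26 (mod 109)
35^3 ≡ 38 (mod 109)
35^4 ≡ 22 (mod 109)
35^6 ≡ 27 (mod 109)
35^9 ≡ 45 (mod 109)
35^12 ≡ 75 (mod 109)
35^18 ≡ 63 (mod 109)
35^27 ≡ 1 (mod 109) ✓
Thus |⟨35⟩| = ord(35) = 27.
Index = |(Z/109Z)^×| / |⟨35⟩| = 108 / 27 = 4.

4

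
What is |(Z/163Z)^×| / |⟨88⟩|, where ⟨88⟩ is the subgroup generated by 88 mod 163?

2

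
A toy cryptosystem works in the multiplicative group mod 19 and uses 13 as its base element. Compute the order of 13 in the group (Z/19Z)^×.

18

The order of 13 must divide φ(19) = 19 − 1 = 18 = 2 · 3^2.
Divisors of 18: 1, 2, 3, 6, 9, 18.
Evaluate successive powers at the divisors of 18:
13^1 ≡ 13 (mod 19)
13^2 ≡ 17 (mod 19)
13^3 ≡ 12 (mod 19)
13^6 ≡ 11 (mod 19)
13^9 ≡ 18 (mod 19)
13^18 ≡ 1 (mod 19) ✓
Hence ord(13) = 18.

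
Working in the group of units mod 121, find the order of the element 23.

11

By Lagrange's theorem, ord_121(23) divides φ(121) = φ(11^2) = 11·(11−1) = 110 = 2 · 5 · 11.
Divisors of 110: 1, 2, 5, 10, 11, 22, 55, 110.
Evaluate successive powers at the divisors of 110:
23^1 ≡ 23
23^2 ≡ 45
23^5 ≡ 111
23^10 ≡ 100
23^11 ≡ 1
Hence ord(23) = 11.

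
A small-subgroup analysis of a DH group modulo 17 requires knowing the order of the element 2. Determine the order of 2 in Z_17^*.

8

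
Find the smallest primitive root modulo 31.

3

φ(31) = 31 − 1 = 30 = 2 · 3 · 5.
Test candidates g = 2, 3, … against the prime factors q ∈ {2, 3, 5} of φ(31): g is a generator iff g^(30/q) ≢ 1 for every such q.
g = 2: 2^15 ≡ 1 — hits 1, so not a primitive root.
g = 3: 3^15 ≡ 30; 3^10 ≡ 25; 3^6 ≡ 16 — none is 1, so 3 is a primitive root.
So 3 is the smallest generator of (Z/31Z)^×.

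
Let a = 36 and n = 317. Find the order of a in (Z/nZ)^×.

79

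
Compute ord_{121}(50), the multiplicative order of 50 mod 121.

110

The order of 50 must divide φ(121) = φ(11^2) = 11·(11−1) = 110 = 2 · 5 · 11.
Divisors of 110: 1, 2, 5, 10, 11, 22, 55, 110.
Compute 50^d (mod 121) for the divisors d until we hit 1:
50^1 ≡ 50 (mod 121)
50^2 ≡ 80 (mod 121)
50^5 ≡ 76 (mod 121)
50^10 ≡ 89 (mod 121)
50^11 ≡ 94 (mod 121)
50^22 ≡ 3 (mod 121)
50^55 ≡ 120 (mod 121)
50^110 ≡ 1 (mod 121) ✓
The smallest such exponent is 110, so the order of 50 is 110.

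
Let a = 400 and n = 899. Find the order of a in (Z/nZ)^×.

105

The order of 400 must divide φ(899) = φ(29·31) = (29−1)·(31−1) = 28·30 = 840 = 2^3 · 3 · 5 · 7.
Divisors of 840: 1, 2, 3, 4, 5, 6, 7, 8, 10, 12, 14, 15, 20, 21, 24, 28, 30, 35, 40, 42, 56, 60, 70, 84, 105, 120, 140, 168, 210, 280, 420, 840.
Test each divisor d:
400^1 ≡ 400
400^2 ≡ 877
400^3 ≡ 190
400^4 ≡ 484
400^5 ≡ 315
400^6 ≡ 140
400^7 ≡ 262
400^8 ≡ 516
400^10 ≡ 335
400^12 ≡ 721
400^14 ≡ 320
400^15 ≡ 342
400^20 ≡ 749
400^21 ≡ 233
400^24 ≡ 219
400^28 ≡ 813
400^30 ≡ 94
400^35 ≡ 842
400^40 ≡ 25
400^42 ≡ 349
400^56 ≡ 204
400^60 ≡ 745
400^70 ≡ 552
400^84 ≡ 436
400^105 ≡ 1
The smallest such exponent is 105, so the order of 400 is 105.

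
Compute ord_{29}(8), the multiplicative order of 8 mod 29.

28

By Lagrange's theorem, ord_29(8) divides φ(29) = 29 − 1 = 28 = 2^2 · 7.
Divisors of 28: 1, 2, 4, 7, 14, 28.
Evaluate successive powers at the divisors of 28:
8^1 ≡ 8 (mod 29)
8^2 ≡ 6 (mod 29)
8^4 ≡ 7 (mod 29)
8^7 ≡ 17 (mod 29)
8^14 ≡ 28 (mod 29)
8^28 ≡ 1 (mod 29) ✓
Hence ord(8) = 28.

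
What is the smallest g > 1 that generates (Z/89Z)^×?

φ(89) = 89 − 1 = 88 = 2^3 · 11.
Test candidates g = 2, 3, … against the prime factors q ∈ {2, 11} of φ(89): g is a generator iff g^(88/q) ≢ 1 for every such q.
g = 2: 2^44 ≡ 1 — hits 1, so not a primitive root.
g = 3: 3^44 ≡ 88; 3^8 ≡ 64 — none is 1, so 3 is a primitive root.
Hence the least primitive root of 89 is 3.

3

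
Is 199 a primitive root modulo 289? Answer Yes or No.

φ(289) = φ(17^2) = 17·(17−1) = 272 = 2^4 · 17.
Test 199^(272/q) mod 289 for each prime factor q of 272:
199^136 ≡ 288 (mod 289)  [q = 2: ≢ 1 ✓]
199^16 ≡ 188 (mod 289)  [q = 17: ≢ 1 ✓]
All checks pass, so 199 has order 272 and is a primitive root modulo 289.

Yes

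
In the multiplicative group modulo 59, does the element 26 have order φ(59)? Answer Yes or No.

φ(59) = 59 − 1 = 58 = 2 · 29.
26 is a primitive root mod 59 iff 26^(φ(59)/q) ≢ 1 for every prime q | φ(59), i.e. q ∈ {2, 29}.
26^29 ≡ 1 (mod 59)  [q = 2: ≡ 1 ✗]
26^2 ≡ 27 (mod 59)  [q = 29: ≢ 1 ✓]
The check at q = 2 fails, so 26 generates a proper subgroup.

No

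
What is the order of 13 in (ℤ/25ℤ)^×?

20

Since 13 ∈ (Z/25Z)^×, its order divides φ(25) = φ(5^2) = 5·(5−1) = 20 = 2^2 · 5.
Divisors of 20: 1, 2, 4, 5, 10, 20.
Compute 13^d (mod 25) for the divisors d until we hit 1:
13^1 ≡ 13
13^2 ≡ 19
13^4 ≡ 11
13^5 ≡ 18
13^10 ≡ 24
13^20 ≡ 1
Hence ord(13) = 20.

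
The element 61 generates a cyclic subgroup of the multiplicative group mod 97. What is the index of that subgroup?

32

Since 61 ∈ (Z/97Z)^×, its order divides φ(97) = 97 − 1 = 96 = 2^5 · 3.
Divisors of 96: 1, 2, 3, 4, 6, 8, 12, 16, 24, 32, 48, 96.
Evaluate successive powers at the divisors of 96:
61^1 ≡ 61
61^2 ≡ 35
61^3 ≡ 1
Thus |⟨61⟩| = ord(61) = 3.
Index = |(Z/97Z)^×| / |⟨61⟩| = 96 / 3 = 32.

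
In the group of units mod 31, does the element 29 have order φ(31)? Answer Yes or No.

φ(31) = 31 − 1 = 30 = 2 · 3 · 5.
It suffices to check that the order of 29 is not a proper divisor of 30: compute 29^(30/q) for q ∈ {2, 3, 5}.
29^15 ≡ 30 (mod 31)  [q = 2: ≢ 1 ✓]
29^10 ≡ 1 (mod 31)  [q = 3: ≡ 1 ✗]
29^6 ≡ 2 (mod 31)  [q = 5: ≢ 1 ✓]
29^10 ≡ 1 shows ord(29) | 10, strictly less than φ(31); not a primitive root.

No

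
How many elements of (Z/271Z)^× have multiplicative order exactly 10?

φ(271) = 271 − 1 = 270 = 2 · 3^3 · 5.
In a cyclic group of order 270, there are φ(d) elements of order d for each divisor d of 270, and zero for non-divisors.
10 = 2 · 5 divides 270, and φ(10) = 4.

4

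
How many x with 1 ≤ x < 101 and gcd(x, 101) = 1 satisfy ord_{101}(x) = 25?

20

φ(101) = 101 − 1 = 100 = 2^2 · 5^2.
Since (Z/101Z)^× is cyclic of order 100, the number of elements of order d is φ(d) when d | 100 and 0 otherwise.
25 = 5^2 divides 100, and φ(25) = 20.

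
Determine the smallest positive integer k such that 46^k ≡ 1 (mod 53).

13

The order of 46 must divide φ(53) = 53 − 1 = 52 = 2^2 · 13.
Divisors of 52: 1, 2, 4, 13, 26, 52.
Compute 46^d (mod 53) for the divisors d until we hit 1:
46^1 ≡ 46 (mod 53)
46^2 ≡ 49 (mod 53)
46^4 ≡ 16 (mod 53)
46^13 ≡ 1 (mod 53) ✓
The smallest such exponent is 13, so the order of 46 is 13.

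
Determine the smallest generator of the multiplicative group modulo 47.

5

φ(47) = 47 − 1 = 46 = 2 · 23.
Test candidates g = 2, 3, … against the prime factors q ∈ {2, 23} of φ(47): g is a generator iff g^(46/q) ≢ 1 for every such q.
g = 2: 2^23 ≡ 1 — hits 1, so not a primitive root.
g = 3: 3^23 ≡ 1 — hits 1, so not a primitive root.
g = 4: 4^23 ≡ 1 — hits 1, so not a primitive root.
g = 5: 5^23 ≡ 46; 5^2 ≡ 25 — none is 1, so 5 is a primitive root.
The smallest primitive root modulo 47 is 5.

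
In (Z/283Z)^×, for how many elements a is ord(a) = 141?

φ(283) = 283 − 1 = 282 = 2 · 3 · 47.
In a cyclic group of order 282, there are φ(d) elements of order d for each divisor d of 282, and zero for non-divisors.
141 = 3 · 47 divides 282, and φ(141) = 92.

92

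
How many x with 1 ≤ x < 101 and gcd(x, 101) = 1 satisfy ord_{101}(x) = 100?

40

φ(101) = 101 − 1 = 100 = 2^2 · 5^2.
(Z/101Z)^× is cyclic (|G| = 100); a cyclic group of order m has exactly φ(d) elements of each order d | m, and none otherwise.
100 = 2^2 · 5^2 divides 100, and φ(100) = 40.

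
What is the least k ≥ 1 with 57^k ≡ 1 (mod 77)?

10

By Lagrange's theorem, ord_77(57) divides φ(77) = φ(7·11) = (7−1)·(11−1) = 6·10 = 60 = 2^2 · 3 · 5.
Divisors of 60: 1, 2, 3, 4, 5, 6, 10, 12, 15, 20, 30, 60.
Test each divisor d:
57^1 ≡ 57 (mod 77)
57^2 ≡ 15 (mod 77)
57^3 ≡ 8 (mod 77)
57^4 ≡ 71 (mod 77)
57^5 ≡ 43 (mod 77)
57^6 ≡ 64 (mod 77)
57^10 ≡ 1 (mod 77) ✓
Hence ord(57) = 10.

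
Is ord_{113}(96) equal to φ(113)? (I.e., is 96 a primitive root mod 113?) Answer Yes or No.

φ(113) = 113 − 1 = 112 = 2^4 · 7.
It suffices to check that the order of 96 is not a proper divisor of 112: compute 96^(112/q) for q ∈ {2, 7}.
96^56 ≡ 112 (mod 113)  [q = 2: ≢ 1 ✓]
96^16 ≡ 109 (mod 113)  [q = 7: ≢ 1 ✓]
All checks pass, so 96 has order 112 and is a primitive root modulo 113.

Yes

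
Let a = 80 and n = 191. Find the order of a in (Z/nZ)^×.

95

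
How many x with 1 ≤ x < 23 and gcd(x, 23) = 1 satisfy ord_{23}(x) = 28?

φ(23) = 23 − 1 = 22 = 2 · 11.
(Z/23Z)^× is cyclic (|G| = 22); a cyclic group of order m has exactly φ(d) elements of each order d | m, and none otherwise.
Here 22 is not a multiple of 28, so there are no elements of order 28.

0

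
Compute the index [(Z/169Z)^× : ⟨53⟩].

ord(53) | φ(169) = φ(13^2) = 13·(13−1) = 156 = 2^2 · 3 · 13.
Divisors of 156: 1, 2, 3, 4, 6, 12, 13, 26, 39, 52, 78, 156.
Check 53^d mod 169 for each divisor in increasing order:
53^1 ≡ 53
53^2 ≡ 105
53^3 ≡ 157
53^4 ≡ 40
53^6 ≡ 144
53^12 ≡ 118
53^13 ≡ 1
So ord_169(53) = 13, hence |⟨53⟩| = 13.
[(Z/169Z)^× : ⟨53⟩] = 156/13 = 12.

12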